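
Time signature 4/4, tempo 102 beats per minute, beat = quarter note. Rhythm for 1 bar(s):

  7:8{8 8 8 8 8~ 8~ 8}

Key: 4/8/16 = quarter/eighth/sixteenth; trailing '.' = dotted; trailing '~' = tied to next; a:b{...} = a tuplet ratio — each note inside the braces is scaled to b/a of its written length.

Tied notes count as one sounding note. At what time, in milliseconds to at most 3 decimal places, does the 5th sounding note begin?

1. 0.0ms @ 0 + 336.134ms (4/7)
2. 336.134ms @ 4/7 + 336.134ms (4/7)
3. 672.269ms @ 8/7 + 336.134ms (4/7)
4. 1008.403ms @ 12/7 + 336.134ms (4/7)
5. 1344.538ms @ 16/7 + 1008.403ms (12/7)

note 5 onset = 16/7b = 1344.538ms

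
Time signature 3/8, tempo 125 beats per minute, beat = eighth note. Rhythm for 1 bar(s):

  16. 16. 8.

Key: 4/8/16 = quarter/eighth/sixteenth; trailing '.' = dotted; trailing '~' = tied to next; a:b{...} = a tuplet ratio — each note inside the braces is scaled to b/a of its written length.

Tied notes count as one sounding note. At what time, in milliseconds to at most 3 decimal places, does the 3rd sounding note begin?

note 3 onset = 3/2b = 720.0ms

1. 0.0ms @ 0 + 360.0ms (3/4)
2. 360.0ms @ 3/4 + 360.0ms (3/4)
3. 720.0ms @ 3/2 + 720.0ms (3/2)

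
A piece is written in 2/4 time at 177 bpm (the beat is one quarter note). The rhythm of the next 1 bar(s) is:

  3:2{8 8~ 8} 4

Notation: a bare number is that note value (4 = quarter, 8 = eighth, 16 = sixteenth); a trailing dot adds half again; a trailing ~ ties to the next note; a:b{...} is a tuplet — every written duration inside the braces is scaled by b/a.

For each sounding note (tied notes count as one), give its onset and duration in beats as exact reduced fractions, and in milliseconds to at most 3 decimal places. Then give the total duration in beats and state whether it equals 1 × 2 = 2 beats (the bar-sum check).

1) 0.0ms=0b +112.994ms=1/3b
2) 112.994ms=1/3b +225.989ms=2/3b
3) 338.983ms=1b +338.983ms=1b
Σ=2b of 2 (177bpm 2/4) — PASS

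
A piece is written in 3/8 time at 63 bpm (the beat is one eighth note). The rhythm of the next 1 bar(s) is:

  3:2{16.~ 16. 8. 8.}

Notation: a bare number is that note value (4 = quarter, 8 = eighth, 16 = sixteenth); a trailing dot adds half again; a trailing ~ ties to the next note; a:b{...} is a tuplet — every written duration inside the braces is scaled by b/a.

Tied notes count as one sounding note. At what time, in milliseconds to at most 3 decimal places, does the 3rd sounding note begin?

1. 0.0ms @ 0 + 952.381ms (1)
2. 952.381ms @ 1 + 952.381ms (1)
3. 1904.762ms @ 2 + 952.381ms (1)

note 3 onset = 2b = 1904.762ms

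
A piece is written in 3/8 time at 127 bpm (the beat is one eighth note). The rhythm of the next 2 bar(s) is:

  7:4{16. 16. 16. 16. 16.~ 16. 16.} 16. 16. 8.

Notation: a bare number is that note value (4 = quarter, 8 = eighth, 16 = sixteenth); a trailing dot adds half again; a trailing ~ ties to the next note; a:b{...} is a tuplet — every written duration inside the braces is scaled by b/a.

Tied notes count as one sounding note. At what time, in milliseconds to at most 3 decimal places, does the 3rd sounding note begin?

note 3 onset = 6/7b = 404.949ms

1. 0.0ms @ 0 + 202.475ms (3/7)
2. 202.475ms @ 3/7 + 202.475ms (3/7)
3. 404.949ms @ 6/7 + 202.475ms (3/7)
4. 607.424ms @ 9/7 + 202.475ms (3/7)
5. 809.899ms @ 12/7 + 404.949ms (6/7)
6. 1214.848ms @ 18/7 + 202.475ms (3/7)
7. 1417.323ms @ 3 + 354.331ms (3/4)
8. 1771.654ms @ 15/4 + 354.331ms (3/4)
9. 2125.984ms @ 9/2 + 708.661ms (3/2)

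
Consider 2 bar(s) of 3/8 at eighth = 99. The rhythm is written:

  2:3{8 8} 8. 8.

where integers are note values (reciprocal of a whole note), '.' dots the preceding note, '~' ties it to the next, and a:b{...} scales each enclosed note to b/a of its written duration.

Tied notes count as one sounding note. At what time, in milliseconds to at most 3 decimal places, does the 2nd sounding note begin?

1. 0.0ms @ 0 + 909.091ms (3/2)
2. 909.091ms @ 3/2 + 909.091ms (3/2)
3. 1818.182ms @ 3 + 909.091ms (3/2)
4. 2727.273ms @ 9/2 + 909.091ms (3/2)

note 2 onset = 3/2b = 909.091ms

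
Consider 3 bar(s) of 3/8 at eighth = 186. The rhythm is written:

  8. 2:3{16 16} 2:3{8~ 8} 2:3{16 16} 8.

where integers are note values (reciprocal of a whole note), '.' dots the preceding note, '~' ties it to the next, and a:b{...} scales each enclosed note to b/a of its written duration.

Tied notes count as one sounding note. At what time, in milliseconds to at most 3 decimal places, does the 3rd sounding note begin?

1. 0.0ms @ 0 + 483.871ms (3/2)
2. 483.871ms @ 3/2 + 241.935ms (3/4)
3. 725.806ms @ 9/4 + 241.935ms (3/4)
4. 967.742ms @ 3 + 967.742ms (3)
5. 1935.484ms @ 6 + 241.935ms (3/4)
6. 2177.419ms @ 27/4 + 241.935ms (3/4)
7. 2419.355ms @ 15/2 + 483.871ms (3/2)

note 3 onset = 9/4b = 725.806ms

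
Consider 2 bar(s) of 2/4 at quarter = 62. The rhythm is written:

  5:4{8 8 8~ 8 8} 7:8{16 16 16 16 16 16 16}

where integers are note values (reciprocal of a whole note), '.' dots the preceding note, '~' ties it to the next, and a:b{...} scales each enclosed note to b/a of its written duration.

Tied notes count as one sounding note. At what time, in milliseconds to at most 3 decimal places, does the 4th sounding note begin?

note 4 onset = 8/5b = 1548.387ms

1. 0.0ms @ 0 + 387.097ms (2/5)
2. 387.097ms @ 2/5 + 387.097ms (2/5)
3. 774.194ms @ 4/5 + 774.194ms (4/5)
4. 1548.387ms @ 8/5 + 387.097ms (2/5)
5. 1935.484ms @ 2 + 276.498ms (2/7)
6. 2211.982ms @ 16/7 + 276.498ms (2/7)
7. 2488.479ms @ 18/7 + 276.498ms (2/7)
8. 2764.977ms @ 20/7 + 276.498ms (2/7)
9. 3041.475ms @ 22/7 + 276.498ms (2/7)
10. 3317.972ms @ 24/7 + 276.498ms (2/7)
11. 3594.47ms @ 26/7 + 276.498ms (2/7)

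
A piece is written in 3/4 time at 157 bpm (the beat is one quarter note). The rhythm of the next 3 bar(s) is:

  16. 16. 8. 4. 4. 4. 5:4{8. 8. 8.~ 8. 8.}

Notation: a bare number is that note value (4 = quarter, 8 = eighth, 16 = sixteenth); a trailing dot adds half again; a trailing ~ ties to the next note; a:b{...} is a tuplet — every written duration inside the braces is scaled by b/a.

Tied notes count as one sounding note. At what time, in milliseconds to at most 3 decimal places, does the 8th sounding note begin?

note 8 onset = 33/5b = 2522.293ms

1. 0.0ms @ 0 + 143.312ms (3/8)
2. 143.312ms @ 3/8 + 143.312ms (3/8)
3. 286.624ms @ 3/4 + 286.624ms (3/4)
4. 573.248ms @ 3/2 + 573.248ms (3/2)
5. 1146.497ms @ 3 + 573.248ms (3/2)
6. 1719.745ms @ 9/2 + 573.248ms (3/2)
7. 2292.994ms @ 6 + 229.299ms (3/5)
8. 2522.293ms @ 33/5 + 229.299ms (3/5)
9. 2751.592ms @ 36/5 + 458.599ms (6/5)
10. 3210.191ms @ 42/5 + 229.299ms (3/5)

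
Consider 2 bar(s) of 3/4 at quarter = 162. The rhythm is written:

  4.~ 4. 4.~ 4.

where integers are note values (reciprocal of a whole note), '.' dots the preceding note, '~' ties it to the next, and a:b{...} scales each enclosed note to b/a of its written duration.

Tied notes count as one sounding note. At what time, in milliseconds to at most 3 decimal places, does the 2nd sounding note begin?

note 2 onset = 3b = 1111.111ms

1. 0.0ms @ 0 + 1111.111ms (3)
2. 1111.111ms @ 3 + 1111.111ms (3)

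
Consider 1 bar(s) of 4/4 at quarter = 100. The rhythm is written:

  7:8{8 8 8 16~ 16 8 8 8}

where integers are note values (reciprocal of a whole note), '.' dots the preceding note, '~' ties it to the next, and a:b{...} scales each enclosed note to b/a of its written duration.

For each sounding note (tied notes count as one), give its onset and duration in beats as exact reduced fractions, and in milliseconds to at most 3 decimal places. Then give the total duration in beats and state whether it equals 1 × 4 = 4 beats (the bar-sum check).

1) 0.0ms=0b +342.857ms=4/7b
2) 342.857ms=4/7b +342.857ms=4/7b
3) 685.714ms=8/7b +342.857ms=4/7b
4) 1028.571ms=12/7b +342.857ms=4/7b
5) 1371.429ms=16/7b +342.857ms=4/7b
6) 1714.286ms=20/7b +342.857ms=4/7b
7) 2057.143ms=24/7b +342.857ms=4/7b
Σ=4b of 4 (100bpm 4/4) — PASS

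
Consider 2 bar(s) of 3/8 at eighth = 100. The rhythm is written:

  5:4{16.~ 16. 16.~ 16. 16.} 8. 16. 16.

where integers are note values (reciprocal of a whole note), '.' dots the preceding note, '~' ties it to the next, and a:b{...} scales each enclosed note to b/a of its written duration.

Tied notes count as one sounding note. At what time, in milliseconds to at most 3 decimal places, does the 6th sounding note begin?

note 6 onset = 21/4b = 3150.0ms

1. 0.0ms @ 0 + 720.0ms (6/5)
2. 720.0ms @ 6/5 + 720.0ms (6/5)
3. 1440.0ms @ 12/5 + 360.0ms (3/5)
4. 1800.0ms @ 3 + 900.0ms (3/2)
5. 2700.0ms @ 9/2 + 450.0ms (3/4)
6. 3150.0ms @ 21/4 + 450.0ms (3/4)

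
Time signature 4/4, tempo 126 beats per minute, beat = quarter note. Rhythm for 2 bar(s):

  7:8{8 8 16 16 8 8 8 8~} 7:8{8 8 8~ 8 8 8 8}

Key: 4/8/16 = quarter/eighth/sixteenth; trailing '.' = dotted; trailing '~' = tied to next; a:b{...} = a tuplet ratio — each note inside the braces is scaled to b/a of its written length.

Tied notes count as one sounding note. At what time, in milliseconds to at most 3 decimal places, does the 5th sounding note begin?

note 5 onset = 12/7b = 816.327ms

1. 0.0ms @ 0 + 272.109ms (4/7)
2. 272.109ms @ 4/7 + 272.109ms (4/7)
3. 544.218ms @ 8/7 + 136.054ms (2/7)
4. 680.272ms @ 10/7 + 136.054ms (2/7)
5. 816.327ms @ 12/7 + 272.109ms (4/7)
6. 1088.435ms @ 16/7 + 272.109ms (4/7)
7. 1360.544ms @ 20/7 + 272.109ms (4/7)
8. 1632.653ms @ 24/7 + 544.218ms (8/7)
9. 2176.871ms @ 32/7 + 272.109ms (4/7)
10. 2448.98ms @ 36/7 + 544.218ms (8/7)
11. 2993.197ms @ 44/7 + 272.109ms (4/7)
12. 3265.306ms @ 48/7 + 272.109ms (4/7)
13. 3537.415ms @ 52/7 + 272.109ms (4/7)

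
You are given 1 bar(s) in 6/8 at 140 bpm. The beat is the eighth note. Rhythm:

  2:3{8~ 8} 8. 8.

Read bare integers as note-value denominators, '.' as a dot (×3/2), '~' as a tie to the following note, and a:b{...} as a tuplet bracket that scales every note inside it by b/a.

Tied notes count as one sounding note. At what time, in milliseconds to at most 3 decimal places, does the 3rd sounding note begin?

1. 0.0ms @ 0 + 1285.714ms (3)
2. 1285.714ms @ 3 + 642.857ms (3/2)
3. 1928.571ms @ 9/2 + 642.857ms (3/2)

note 3 onset = 9/2b = 1928.571ms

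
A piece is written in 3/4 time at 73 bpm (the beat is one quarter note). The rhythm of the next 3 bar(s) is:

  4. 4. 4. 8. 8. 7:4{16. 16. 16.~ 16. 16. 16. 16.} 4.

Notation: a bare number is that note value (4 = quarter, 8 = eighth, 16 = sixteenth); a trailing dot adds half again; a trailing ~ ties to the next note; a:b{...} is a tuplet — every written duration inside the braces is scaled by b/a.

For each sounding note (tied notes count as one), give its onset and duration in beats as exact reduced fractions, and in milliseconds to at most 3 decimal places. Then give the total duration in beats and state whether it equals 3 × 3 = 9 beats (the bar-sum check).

1) 0.0ms=0b +1232.877ms=3/2b
2) 1232.877ms=3/2b +1232.877ms=3/2b
3) 2465.753ms=3b +1232.877ms=3/2b
4) 3698.63ms=9/2b +616.438ms=3/4b
5) 4315.068ms=21/4b +616.438ms=3/4b
6) 4931.507ms=6b +176.125ms=3/14b
7) 5107.632ms=87/14b +176.125ms=3/14b
8) 5283.757ms=45/7b +352.25ms=3/7b
9) 5636.008ms=48/7b +176.125ms=3/14b
10) 5812.133ms=99/14b +176.125ms=3/14b
11) 5988.258ms=51/7b +176.125ms=3/14b
12) 6164.384ms=15/2b +1232.877ms=3/2b
Σ=9b of 9 (73bpm 3/4) — PASS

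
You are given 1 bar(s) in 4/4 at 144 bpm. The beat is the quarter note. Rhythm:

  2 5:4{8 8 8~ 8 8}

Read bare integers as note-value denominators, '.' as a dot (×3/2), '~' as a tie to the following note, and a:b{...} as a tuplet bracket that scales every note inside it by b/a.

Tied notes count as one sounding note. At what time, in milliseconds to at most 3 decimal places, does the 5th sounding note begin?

note 5 onset = 18/5b = 1500.0ms

1. 0.0ms @ 0 + 833.333ms (2)
2. 833.333ms @ 2 + 166.667ms (2/5)
3. 1000.0ms @ 12/5 + 166.667ms (2/5)
4. 1166.667ms @ 14/5 + 333.333ms (4/5)
5. 1500.0ms @ 18/5 + 166.667ms (2/5)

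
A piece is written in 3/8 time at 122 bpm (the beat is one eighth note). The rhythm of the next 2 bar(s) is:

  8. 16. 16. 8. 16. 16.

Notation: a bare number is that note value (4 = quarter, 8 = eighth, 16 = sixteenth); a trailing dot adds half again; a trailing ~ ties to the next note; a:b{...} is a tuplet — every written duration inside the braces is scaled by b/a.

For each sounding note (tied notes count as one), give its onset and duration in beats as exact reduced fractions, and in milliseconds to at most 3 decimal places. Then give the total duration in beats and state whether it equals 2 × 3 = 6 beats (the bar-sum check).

1) 0.0ms=0b +737.705ms=3/2b
2) 737.705ms=3/2b +368.852ms=3/4b
3) 1106.557ms=9/4b +368.852ms=3/4b
4) 1475.41ms=3b +737.705ms=3/2b
5) 2213.115ms=9/2b +368.852ms=3/4b
6) 2581.967ms=21/4b +368.852ms=3/4b
Σ=6b of 6 (122bpm 3/8) — PASS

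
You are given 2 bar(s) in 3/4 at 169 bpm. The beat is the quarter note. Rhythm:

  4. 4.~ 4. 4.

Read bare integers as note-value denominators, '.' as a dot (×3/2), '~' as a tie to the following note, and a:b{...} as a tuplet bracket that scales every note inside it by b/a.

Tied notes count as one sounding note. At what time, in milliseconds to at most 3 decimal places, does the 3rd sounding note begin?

note 3 onset = 9/2b = 1597.633ms

1. 0.0ms @ 0 + 532.544ms (3/2)
2. 532.544ms @ 3/2 + 1065.089ms (3)
3. 1597.633ms @ 9/2 + 532.544ms (3/2)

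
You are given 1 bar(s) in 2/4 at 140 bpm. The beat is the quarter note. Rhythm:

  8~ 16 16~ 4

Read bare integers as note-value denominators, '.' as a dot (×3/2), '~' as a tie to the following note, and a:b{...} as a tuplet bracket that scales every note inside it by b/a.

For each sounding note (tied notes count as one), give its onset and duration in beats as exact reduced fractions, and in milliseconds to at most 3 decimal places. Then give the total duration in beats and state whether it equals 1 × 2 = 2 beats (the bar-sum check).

1) 0.0ms=0b +321.429ms=3/4b
2) 321.429ms=3/4b +535.714ms=5/4b
Σ=2b of 2 (140bpm 2/4) — PASS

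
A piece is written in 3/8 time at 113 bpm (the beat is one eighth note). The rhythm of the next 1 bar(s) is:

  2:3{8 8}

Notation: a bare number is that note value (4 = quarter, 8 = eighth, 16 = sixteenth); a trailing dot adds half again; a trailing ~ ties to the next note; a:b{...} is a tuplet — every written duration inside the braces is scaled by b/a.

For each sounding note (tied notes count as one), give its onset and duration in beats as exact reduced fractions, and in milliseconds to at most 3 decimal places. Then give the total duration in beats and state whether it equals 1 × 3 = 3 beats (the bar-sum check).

1) 0.0ms=0b +796.46ms=3/2b
2) 796.46ms=3/2b +796.46ms=3/2b
Σ=3b of 3 (113bpm 3/8) — PASS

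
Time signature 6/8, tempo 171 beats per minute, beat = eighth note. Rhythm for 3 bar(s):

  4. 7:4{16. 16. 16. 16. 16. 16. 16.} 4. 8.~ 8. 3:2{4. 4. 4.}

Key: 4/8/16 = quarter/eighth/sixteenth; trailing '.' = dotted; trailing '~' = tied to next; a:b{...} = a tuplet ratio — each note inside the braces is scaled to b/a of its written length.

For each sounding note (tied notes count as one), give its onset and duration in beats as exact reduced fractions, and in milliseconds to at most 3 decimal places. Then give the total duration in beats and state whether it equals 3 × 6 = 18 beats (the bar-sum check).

1) 0.0ms=0b +1052.632ms=3b
2) 1052.632ms=3b +150.376ms=3/7b
3) 1203.008ms=24/7b +150.376ms=3/7b
4) 1353.383ms=27/7b +150.376ms=3/7b
5) 1503.759ms=30/7b +150.376ms=3/7b
6) 1654.135ms=33/7b +150.376ms=3/7b
7) 1804.511ms=36/7b +150.376ms=3/7b
8) 1954.887ms=39/7b +150.376ms=3/7b
9) 2105.263ms=6b +1052.632ms=3b
10) 3157.895ms=9b +1052.632ms=3b
11) 4210.526ms=12b +701.754ms=2b
12) 4912.281ms=14b +701.754ms=2b
13) 5614.035ms=16b +701.754ms=2b
Σ=18b of 18 (171bpm 6/8) — PASS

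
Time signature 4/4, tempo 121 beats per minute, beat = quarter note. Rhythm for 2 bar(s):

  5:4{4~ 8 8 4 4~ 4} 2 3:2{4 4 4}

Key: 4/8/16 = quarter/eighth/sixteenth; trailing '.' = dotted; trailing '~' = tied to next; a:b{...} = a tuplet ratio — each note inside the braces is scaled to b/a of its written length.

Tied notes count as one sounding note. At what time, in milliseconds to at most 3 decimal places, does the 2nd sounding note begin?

note 2 onset = 6/5b = 595.041ms

1. 0.0ms @ 0 + 595.041ms (6/5)
2. 595.041ms @ 6/5 + 198.347ms (2/5)
3. 793.388ms @ 8/5 + 396.694ms (4/5)
4. 1190.083ms @ 12/5 + 793.388ms (8/5)
5. 1983.471ms @ 4 + 991.736ms (2)
6. 2975.207ms @ 6 + 330.579ms (2/3)
7. 3305.785ms @ 20/3 + 330.579ms (2/3)
8. 3636.364ms @ 22/3 + 330.579ms (2/3)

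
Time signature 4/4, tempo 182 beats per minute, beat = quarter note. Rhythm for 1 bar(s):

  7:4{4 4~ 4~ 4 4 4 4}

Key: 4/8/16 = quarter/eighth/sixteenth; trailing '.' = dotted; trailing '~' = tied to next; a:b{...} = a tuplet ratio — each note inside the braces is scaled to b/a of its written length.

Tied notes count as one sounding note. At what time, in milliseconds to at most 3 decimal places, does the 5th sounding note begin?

1. 0.0ms @ 0 + 188.383ms (4/7)
2. 188.383ms @ 4/7 + 565.149ms (12/7)
3. 753.532ms @ 16/7 + 188.383ms (4/7)
4. 941.915ms @ 20/7 + 188.383ms (4/7)
5. 1130.298ms @ 24/7 + 188.383ms (4/7)

note 5 onset = 24/7b = 1130.298ms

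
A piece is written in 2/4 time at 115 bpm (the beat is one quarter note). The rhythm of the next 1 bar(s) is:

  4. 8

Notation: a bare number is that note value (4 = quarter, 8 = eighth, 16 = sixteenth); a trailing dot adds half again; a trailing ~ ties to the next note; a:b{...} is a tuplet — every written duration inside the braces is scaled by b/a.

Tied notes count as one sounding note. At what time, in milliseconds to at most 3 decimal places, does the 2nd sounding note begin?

note 2 onset = 3/2b = 782.609ms

1. 0.0ms @ 0 + 782.609ms (3/2)
2. 782.609ms @ 3/2 + 260.87ms (1/2)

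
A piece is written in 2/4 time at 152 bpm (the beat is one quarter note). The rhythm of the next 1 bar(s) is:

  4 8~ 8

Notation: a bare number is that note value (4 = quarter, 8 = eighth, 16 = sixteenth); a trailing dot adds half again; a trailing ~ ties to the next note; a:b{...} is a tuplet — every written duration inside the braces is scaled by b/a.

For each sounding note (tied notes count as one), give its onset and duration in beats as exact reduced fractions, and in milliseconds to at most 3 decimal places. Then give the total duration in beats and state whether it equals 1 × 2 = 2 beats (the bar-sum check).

1) 0.0ms=0b +394.737ms=1b
2) 394.737ms=1b +394.737ms=1b
Σ=2b of 2 (152bpm 2/4) — PASS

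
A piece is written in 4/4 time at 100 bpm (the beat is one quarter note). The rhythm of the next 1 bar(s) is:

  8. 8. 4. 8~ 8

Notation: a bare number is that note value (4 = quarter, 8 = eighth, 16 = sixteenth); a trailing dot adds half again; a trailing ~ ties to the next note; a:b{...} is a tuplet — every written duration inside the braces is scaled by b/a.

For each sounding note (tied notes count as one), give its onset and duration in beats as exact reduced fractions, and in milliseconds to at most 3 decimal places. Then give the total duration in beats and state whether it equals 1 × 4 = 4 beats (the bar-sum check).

1) 0.0ms=0b +450.0ms=3/4b
2) 450.0ms=3/4b +450.0ms=3/4b
3) 900.0ms=3/2b +900.0ms=3/2b
4) 1800.0ms=3b +600.0ms=1b
Σ=4b of 4 (100bpm 4/4) — PASS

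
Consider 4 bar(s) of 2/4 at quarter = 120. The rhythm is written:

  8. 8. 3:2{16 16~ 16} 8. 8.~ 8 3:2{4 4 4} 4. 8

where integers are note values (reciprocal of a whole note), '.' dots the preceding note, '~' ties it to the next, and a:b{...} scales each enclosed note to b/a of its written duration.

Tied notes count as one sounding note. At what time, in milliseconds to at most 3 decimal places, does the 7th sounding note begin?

note 7 onset = 4b = 2000.0ms

1. 0.0ms @ 0 + 375.0ms (3/4)
2. 375.0ms @ 3/4 + 375.0ms (3/4)
3. 750.0ms @ 3/2 + 83.333ms (1/6)
4. 833.333ms @ 5/3 + 166.667ms (1/3)
5. 1000.0ms @ 2 + 375.0ms (3/4)
6. 1375.0ms @ 11/4 + 625.0ms (5/4)
7. 2000.0ms @ 4 + 333.333ms (2/3)
8. 2333.333ms @ 14/3 + 333.333ms (2/3)
9. 2666.667ms @ 16/3 + 333.333ms (2/3)
10. 3000.0ms @ 6 + 750.0ms (3/2)
11. 3750.0ms @ 15/2 + 250.0ms (1/2)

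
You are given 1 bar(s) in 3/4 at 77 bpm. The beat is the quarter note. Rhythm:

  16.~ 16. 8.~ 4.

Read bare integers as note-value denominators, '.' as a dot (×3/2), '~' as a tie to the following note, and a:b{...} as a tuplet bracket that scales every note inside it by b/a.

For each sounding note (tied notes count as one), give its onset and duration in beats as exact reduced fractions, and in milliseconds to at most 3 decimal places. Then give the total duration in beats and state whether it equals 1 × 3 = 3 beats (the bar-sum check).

1) 0.0ms=0b +584.416ms=3/4b
2) 584.416ms=3/4b +1753.247ms=9/4b
Σ=3b of 3 (77bpm 3/4) — PASS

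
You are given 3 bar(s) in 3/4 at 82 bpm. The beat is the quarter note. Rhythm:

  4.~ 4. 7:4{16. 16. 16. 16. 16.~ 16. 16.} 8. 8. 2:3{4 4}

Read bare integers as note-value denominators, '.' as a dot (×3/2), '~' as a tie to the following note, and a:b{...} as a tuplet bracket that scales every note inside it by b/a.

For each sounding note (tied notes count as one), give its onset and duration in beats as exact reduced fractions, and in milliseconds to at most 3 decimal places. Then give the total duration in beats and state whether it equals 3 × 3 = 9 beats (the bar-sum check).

1) 0.0ms=0b +2195.122ms=3b
2) 2195.122ms=3b +156.794ms=3/14b
3) 2351.916ms=45/14b +156.794ms=3/14b
4) 2508.711ms=24/7b +156.794ms=3/14b
5) 2665.505ms=51/14b +156.794ms=3/14b
6) 2822.3ms=27/7b +313.589ms=3/7b
7) 3135.889ms=30/7b +156.794ms=3/14b
8) 3292.683ms=9/2b +548.78ms=3/4b
9) 3841.463ms=21/4b +548.78ms=3/4b
10) 4390.244ms=6b +1097.561ms=3/2b
11) 5487.805ms=15/2b +1097.561ms=3/2b
Σ=9b of 9 (82bpm 3/4) — PASS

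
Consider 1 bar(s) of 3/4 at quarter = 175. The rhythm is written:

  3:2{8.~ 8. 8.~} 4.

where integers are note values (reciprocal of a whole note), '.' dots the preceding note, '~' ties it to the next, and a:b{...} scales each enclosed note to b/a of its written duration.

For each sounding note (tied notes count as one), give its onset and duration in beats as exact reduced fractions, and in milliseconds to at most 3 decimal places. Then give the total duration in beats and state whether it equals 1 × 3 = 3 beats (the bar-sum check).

1) 0.0ms=0b +342.857ms=1b
2) 342.857ms=1b +685.714ms=2b
Σ=3b of 3 (175bpm 3/4) — PASS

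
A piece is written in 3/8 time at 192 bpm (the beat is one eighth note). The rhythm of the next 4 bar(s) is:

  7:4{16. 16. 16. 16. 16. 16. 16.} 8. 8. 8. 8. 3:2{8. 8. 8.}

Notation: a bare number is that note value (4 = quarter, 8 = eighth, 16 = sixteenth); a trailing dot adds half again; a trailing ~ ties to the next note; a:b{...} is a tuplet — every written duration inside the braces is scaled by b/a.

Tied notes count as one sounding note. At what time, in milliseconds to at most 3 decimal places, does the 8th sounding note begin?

1. 0.0ms @ 0 + 133.929ms (3/7)
2. 133.929ms @ 3/7 + 133.929ms (3/7)
3. 267.857ms @ 6/7 + 133.929ms (3/7)
4. 401.786ms @ 9/7 + 133.929ms (3/7)
5. 535.714ms @ 12/7 + 133.929ms (3/7)
6. 669.643ms @ 15/7 + 133.929ms (3/7)
7. 803.571ms @ 18/7 + 133.929ms (3/7)
8. 937.5ms @ 3 + 468.75ms (3/2)
9. 1406.25ms @ 9/2 + 468.75ms (3/2)
10. 1875.0ms @ 6 + 468.75ms (3/2)
11. 2343.75ms @ 15/2 + 468.75ms (3/2)
12. 2812.5ms @ 9 + 312.5ms (1)
13. 3125.0ms @ 10 + 312.5ms (1)
14. 3437.5ms @ 11 + 312.5ms (1)

note 8 onset = 3b = 937.5ms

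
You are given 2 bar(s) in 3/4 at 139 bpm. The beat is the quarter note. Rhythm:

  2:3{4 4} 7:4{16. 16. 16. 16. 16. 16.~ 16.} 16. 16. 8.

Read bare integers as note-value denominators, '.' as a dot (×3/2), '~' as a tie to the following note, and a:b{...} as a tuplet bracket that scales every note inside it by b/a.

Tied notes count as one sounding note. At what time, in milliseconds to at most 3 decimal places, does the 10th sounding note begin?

note 10 onset = 39/8b = 2104.317ms

1. 0.0ms @ 0 + 647.482ms (3/2)
2. 647.482ms @ 3/2 + 647.482ms (3/2)
3. 1294.964ms @ 3 + 92.497ms (3/14)
4. 1387.461ms @ 45/14 + 92.497ms (3/14)
5. 1479.959ms @ 24/7 + 92.497ms (3/14)
6. 1572.456ms @ 51/14 + 92.497ms (3/14)
7. 1664.954ms @ 27/7 + 92.497ms (3/14)
8. 1757.451ms @ 57/14 + 184.995ms (3/7)
9. 1942.446ms @ 9/2 + 161.871ms (3/8)
10. 2104.317ms @ 39/8 + 161.871ms (3/8)
11. 2266.187ms @ 21/4 + 323.741ms (3/4)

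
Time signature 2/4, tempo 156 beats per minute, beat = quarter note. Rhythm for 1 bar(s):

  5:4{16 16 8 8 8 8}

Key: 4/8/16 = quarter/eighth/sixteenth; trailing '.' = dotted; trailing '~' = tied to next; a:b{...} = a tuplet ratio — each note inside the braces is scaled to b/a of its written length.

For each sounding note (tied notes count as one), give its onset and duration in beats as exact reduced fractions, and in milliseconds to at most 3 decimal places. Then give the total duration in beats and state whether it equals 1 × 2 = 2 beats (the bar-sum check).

1) 0.0ms=0b +76.923ms=1/5b
2) 76.923ms=1/5b +76.923ms=1/5b
3) 153.846ms=2/5b +153.846ms=2/5b
4) 307.692ms=4/5b +153.846ms=2/5b
5) 461.538ms=6/5b +153.846ms=2/5b
6) 615.385ms=8/5b +153.846ms=2/5b
Σ=2b of 2 (156bpm 2/4) — PASS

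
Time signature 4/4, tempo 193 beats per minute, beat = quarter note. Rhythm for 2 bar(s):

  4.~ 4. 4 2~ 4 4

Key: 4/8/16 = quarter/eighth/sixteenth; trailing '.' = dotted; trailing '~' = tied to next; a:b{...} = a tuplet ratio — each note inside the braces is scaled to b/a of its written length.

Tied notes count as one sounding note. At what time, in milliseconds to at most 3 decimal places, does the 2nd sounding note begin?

1. 0.0ms @ 0 + 932.642ms (3)
2. 932.642ms @ 3 + 310.881ms (1)
3. 1243.523ms @ 4 + 932.642ms (3)
4. 2176.166ms @ 7 + 310.881ms (1)

note 2 onset = 3b = 932.642ms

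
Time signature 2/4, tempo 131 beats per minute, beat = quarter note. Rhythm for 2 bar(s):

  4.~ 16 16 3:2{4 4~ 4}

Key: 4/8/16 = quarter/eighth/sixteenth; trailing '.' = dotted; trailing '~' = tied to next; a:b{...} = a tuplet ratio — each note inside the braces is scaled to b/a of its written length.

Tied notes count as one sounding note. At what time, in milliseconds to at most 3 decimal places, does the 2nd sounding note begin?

note 2 onset = 7/4b = 801.527ms

1. 0.0ms @ 0 + 801.527ms (7/4)
2. 801.527ms @ 7/4 + 114.504ms (1/4)
3. 916.031ms @ 2 + 305.344ms (2/3)
4. 1221.374ms @ 8/3 + 610.687ms (4/3)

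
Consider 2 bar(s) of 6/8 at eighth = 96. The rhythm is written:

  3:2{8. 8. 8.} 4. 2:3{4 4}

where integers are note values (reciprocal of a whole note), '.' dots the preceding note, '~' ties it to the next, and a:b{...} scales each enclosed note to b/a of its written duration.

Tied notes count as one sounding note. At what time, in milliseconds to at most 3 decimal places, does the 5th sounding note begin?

1. 0.0ms @ 0 + 625.0ms (1)
2. 625.0ms @ 1 + 625.0ms (1)
3. 1250.0ms @ 2 + 625.0ms (1)
4. 1875.0ms @ 3 + 1875.0ms (3)
5. 3750.0ms @ 6 + 1875.0ms (3)
6. 5625.0ms @ 9 + 1875.0ms (3)

note 5 onset = 6b = 3750.0ms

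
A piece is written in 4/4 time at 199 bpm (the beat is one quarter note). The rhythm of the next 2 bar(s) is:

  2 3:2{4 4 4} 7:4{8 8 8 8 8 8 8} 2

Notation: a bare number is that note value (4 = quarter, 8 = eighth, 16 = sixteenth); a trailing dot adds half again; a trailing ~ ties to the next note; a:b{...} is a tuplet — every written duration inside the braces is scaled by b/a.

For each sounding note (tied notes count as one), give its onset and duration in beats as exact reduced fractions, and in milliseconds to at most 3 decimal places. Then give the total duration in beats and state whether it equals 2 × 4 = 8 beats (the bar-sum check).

1) 0.0ms=0b +603.015ms=2b
2) 603.015ms=2b +201.005ms=2/3b
3) 804.02ms=8/3b +201.005ms=2/3b
4) 1005.025ms=10/3b +201.005ms=2/3b
5) 1206.03ms=4b +86.145ms=2/7b
6) 1292.175ms=30/7b +86.145ms=2/7b
7) 1378.32ms=32/7b +86.145ms=2/7b
8) 1464.465ms=34/7b +86.145ms=2/7b
9) 1550.61ms=36/7b +86.145ms=2/7b
10) 1636.755ms=38/7b +86.145ms=2/7b
11) 1722.9ms=40/7b +86.145ms=2/7b
12) 1809.045ms=6b +603.015ms=2b
Σ=8b of 8 (199bpm 4/4) — PASS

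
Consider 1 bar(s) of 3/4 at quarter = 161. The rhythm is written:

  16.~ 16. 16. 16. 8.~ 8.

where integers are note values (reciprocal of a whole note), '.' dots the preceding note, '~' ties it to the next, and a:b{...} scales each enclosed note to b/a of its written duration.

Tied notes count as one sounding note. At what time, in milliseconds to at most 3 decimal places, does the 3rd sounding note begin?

1. 0.0ms @ 0 + 279.503ms (3/4)
2. 279.503ms @ 3/4 + 139.752ms (3/8)
3. 419.255ms @ 9/8 + 139.752ms (3/8)
4. 559.006ms @ 3/2 + 559.006ms (3/2)

note 3 onset = 9/8b = 419.255ms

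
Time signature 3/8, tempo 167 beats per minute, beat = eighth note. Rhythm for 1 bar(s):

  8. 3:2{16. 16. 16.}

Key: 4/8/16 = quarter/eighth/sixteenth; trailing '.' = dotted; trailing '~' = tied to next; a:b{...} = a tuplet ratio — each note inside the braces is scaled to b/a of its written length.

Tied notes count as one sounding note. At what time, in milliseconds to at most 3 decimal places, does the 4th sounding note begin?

1. 0.0ms @ 0 + 538.922ms (3/2)
2. 538.922ms @ 3/2 + 179.641ms (1/2)
3. 718.563ms @ 2 + 179.641ms (1/2)
4. 898.204ms @ 5/2 + 179.641ms (1/2)

note 4 onset = 5/2b = 898.204ms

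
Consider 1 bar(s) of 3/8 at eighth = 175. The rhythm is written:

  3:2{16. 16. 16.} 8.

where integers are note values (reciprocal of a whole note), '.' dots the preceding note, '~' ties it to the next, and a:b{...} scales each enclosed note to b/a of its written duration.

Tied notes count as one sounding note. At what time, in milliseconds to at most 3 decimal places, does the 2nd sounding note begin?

1. 0.0ms @ 0 + 171.429ms (1/2)
2. 171.429ms @ 1/2 + 171.429ms (1/2)
3. 342.857ms @ 1 + 171.429ms (1/2)
4. 514.286ms @ 3/2 + 514.286ms (3/2)

note 2 onset = 1/2b = 171.429ms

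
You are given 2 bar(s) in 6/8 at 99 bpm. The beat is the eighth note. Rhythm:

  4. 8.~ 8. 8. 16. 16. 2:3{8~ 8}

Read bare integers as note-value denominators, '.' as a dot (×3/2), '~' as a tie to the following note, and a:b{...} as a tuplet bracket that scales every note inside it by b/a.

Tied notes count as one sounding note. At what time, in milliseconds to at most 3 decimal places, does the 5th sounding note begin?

note 5 onset = 33/4b = 5000.0ms

1. 0.0ms @ 0 + 1818.182ms (3)
2. 1818.182ms @ 3 + 1818.182ms (3)
3. 3636.364ms @ 6 + 909.091ms (3/2)
4. 4545.455ms @ 15/2 + 454.545ms (3/4)
5. 5000.0ms @ 33/4 + 454.545ms (3/4)
6. 5454.545ms @ 9 + 1818.182ms (3)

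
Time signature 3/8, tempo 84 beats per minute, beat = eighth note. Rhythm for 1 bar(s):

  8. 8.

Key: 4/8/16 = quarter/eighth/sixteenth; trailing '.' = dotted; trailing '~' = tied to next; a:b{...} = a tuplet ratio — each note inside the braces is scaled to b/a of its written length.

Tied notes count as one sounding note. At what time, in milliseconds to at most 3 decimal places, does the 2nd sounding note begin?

note 2 onset = 3/2b = 1071.429ms

1. 0.0ms @ 0 + 1071.429ms (3/2)
2. 1071.429ms @ 3/2 + 1071.429ms (3/2)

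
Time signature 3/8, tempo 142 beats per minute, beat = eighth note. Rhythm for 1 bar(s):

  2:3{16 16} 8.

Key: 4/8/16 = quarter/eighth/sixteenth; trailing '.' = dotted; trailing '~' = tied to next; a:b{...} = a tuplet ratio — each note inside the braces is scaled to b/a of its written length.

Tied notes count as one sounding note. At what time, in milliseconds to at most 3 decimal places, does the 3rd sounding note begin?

note 3 onset = 3/2b = 633.803ms

1. 0.0ms @ 0 + 316.901ms (3/4)
2. 316.901ms @ 3/4 + 316.901ms (3/4)
3. 633.803ms @ 3/2 + 633.803ms (3/2)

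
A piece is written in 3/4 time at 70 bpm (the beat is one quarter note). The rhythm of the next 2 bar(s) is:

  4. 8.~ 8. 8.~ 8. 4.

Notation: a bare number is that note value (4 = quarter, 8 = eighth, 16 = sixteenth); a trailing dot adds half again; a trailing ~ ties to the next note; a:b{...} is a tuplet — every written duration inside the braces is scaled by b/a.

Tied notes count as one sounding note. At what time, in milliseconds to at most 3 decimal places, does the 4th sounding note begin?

1. 0.0ms @ 0 + 1285.714ms (3/2)
2. 1285.714ms @ 3/2 + 1285.714ms (3/2)
3. 2571.429ms @ 3 + 1285.714ms (3/2)
4. 3857.143ms @ 9/2 + 1285.714ms (3/2)

note 4 onset = 9/2b = 3857.143ms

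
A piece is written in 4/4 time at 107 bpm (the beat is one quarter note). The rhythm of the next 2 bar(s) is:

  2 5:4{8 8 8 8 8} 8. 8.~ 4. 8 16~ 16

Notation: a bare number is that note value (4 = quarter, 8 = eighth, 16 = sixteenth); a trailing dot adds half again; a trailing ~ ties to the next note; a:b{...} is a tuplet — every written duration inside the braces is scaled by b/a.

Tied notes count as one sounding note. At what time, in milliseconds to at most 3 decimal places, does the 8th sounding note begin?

1. 0.0ms @ 0 + 1121.495ms (2)
2. 1121.495ms @ 2 + 224.299ms (2/5)
3. 1345.794ms @ 12/5 + 224.299ms (2/5)
4. 1570.093ms @ 14/5 + 224.299ms (2/5)
5. 1794.393ms @ 16/5 + 224.299ms (2/5)
6. 2018.692ms @ 18/5 + 224.299ms (2/5)
7. 2242.991ms @ 4 + 420.561ms (3/4)
8. 2663.551ms @ 19/4 + 1261.682ms (9/4)
9. 3925.234ms @ 7 + 280.374ms (1/2)
10. 4205.607ms @ 15/2 + 280.374ms (1/2)

note 8 onset = 19/4b = 2663.551ms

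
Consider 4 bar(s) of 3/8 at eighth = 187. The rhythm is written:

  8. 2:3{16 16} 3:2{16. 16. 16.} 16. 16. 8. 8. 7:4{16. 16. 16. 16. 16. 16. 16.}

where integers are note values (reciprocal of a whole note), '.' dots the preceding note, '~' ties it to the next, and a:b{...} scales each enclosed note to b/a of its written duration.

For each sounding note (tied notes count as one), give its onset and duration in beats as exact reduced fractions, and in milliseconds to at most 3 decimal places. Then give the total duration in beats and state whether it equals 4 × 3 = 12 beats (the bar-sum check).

1) 0.0ms=0b +481.283ms=3/2b
2) 481.283ms=3/2b +240.642ms=3/4b
3) 721.925ms=9/4b +240.642ms=3/4b
4) 962.567ms=3b +160.428ms=1/2b
5) 1122.995ms=7/2b +160.428ms=1/2b
6) 1283.422ms=4b +160.428ms=1/2b
7) 1443.85ms=9/2b +240.642ms=3/4b
8) 1684.492ms=21/4b +240.642ms=3/4b
9) 1925.134ms=6b +481.283ms=3/2b
10) 2406.417ms=15/2b +481.283ms=3/2b
11) 2887.701ms=9b +137.51ms=3/7b
12) 3025.21ms=66/7b +137.51ms=3/7b
13) 3162.72ms=69/7b +137.51ms=3/7b
14) 3300.229ms=72/7b +137.51ms=3/7b
15) 3437.739ms=75/7b +137.51ms=3/7b
16) 3575.248ms=78/7b +137.51ms=3/7b
17) 3712.758ms=81/7b +137.51ms=3/7b
Σ=12b of 12 (187bpm 3/8) — PASS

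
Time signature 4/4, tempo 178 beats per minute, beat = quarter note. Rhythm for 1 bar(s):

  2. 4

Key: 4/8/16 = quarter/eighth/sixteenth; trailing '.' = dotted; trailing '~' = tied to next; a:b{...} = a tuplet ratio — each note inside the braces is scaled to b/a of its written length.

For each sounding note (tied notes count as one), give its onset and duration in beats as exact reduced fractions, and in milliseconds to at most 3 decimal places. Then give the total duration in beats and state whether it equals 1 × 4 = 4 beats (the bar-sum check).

1) 0.0ms=0b +1011.236ms=3b
2) 1011.236ms=3b +337.079ms=1b
Σ=4b of 4 (178bpm 4/4) — PASS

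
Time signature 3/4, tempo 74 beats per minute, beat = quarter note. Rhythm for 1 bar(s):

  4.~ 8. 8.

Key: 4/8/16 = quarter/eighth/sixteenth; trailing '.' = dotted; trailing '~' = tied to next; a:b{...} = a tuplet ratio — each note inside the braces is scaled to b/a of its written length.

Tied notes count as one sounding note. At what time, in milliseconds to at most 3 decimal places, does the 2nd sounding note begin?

1. 0.0ms @ 0 + 1824.324ms (9/4)
2. 1824.324ms @ 9/4 + 608.108ms (3/4)

note 2 onset = 9/4b = 1824.324ms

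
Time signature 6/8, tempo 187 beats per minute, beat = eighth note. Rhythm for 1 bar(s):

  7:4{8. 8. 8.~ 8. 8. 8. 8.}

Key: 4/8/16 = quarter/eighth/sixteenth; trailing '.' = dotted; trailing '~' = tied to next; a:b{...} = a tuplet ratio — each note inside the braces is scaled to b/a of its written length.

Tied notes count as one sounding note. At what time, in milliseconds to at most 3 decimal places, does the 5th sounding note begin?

1. 0.0ms @ 0 + 275.019ms (6/7)
2. 275.019ms @ 6/7 + 275.019ms (6/7)
3. 550.038ms @ 12/7 + 550.038ms (12/7)
4. 1100.076ms @ 24/7 + 275.019ms (6/7)
5. 1375.095ms @ 30/7 + 275.019ms (6/7)
6. 1650.115ms @ 36/7 + 275.019ms (6/7)

note 5 onset = 30/7b = 1375.095ms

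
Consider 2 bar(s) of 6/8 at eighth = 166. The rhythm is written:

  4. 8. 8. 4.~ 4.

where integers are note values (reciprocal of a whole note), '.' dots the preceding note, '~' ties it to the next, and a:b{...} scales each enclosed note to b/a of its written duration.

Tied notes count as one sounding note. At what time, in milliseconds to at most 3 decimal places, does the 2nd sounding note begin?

1. 0.0ms @ 0 + 1084.337ms (3)
2. 1084.337ms @ 3 + 542.169ms (3/2)
3. 1626.506ms @ 9/2 + 542.169ms (3/2)
4. 2168.675ms @ 6 + 2168.675ms (6)

note 2 onset = 3b = 1084.337ms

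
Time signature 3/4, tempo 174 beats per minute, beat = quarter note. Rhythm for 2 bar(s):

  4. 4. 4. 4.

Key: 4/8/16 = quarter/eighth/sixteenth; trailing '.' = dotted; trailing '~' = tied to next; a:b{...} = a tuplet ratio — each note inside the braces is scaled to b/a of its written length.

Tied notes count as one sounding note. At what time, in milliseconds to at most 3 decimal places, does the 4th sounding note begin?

note 4 onset = 9/2b = 1551.724ms

1. 0.0ms @ 0 + 517.241ms (3/2)
2. 517.241ms @ 3/2 + 517.241ms (3/2)
3. 1034.483ms @ 3 + 517.241ms (3/2)
4. 1551.724ms @ 9/2 + 517.241ms (3/2)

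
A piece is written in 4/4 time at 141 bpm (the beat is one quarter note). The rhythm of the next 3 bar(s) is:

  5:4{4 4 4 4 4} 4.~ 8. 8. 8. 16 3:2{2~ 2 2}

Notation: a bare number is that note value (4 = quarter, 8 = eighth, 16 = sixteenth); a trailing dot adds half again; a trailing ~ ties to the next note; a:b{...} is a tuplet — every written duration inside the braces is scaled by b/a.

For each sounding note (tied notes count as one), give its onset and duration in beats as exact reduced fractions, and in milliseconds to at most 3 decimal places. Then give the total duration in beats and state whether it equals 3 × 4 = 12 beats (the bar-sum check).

1) 0.0ms=0b +340.426ms=4/5b
2) 340.426ms=4/5b +340.426ms=4/5b
3) 680.851ms=8/5b +340.426ms=4/5b
4) 1021.277ms=12/5b +340.426ms=4/5b
5) 1361.702ms=16/5b +340.426ms=4/5b
6) 1702.128ms=4b +957.447ms=9/4b
7) 2659.574ms=25/4b +319.149ms=3/4b
8) 2978.723ms=7b +319.149ms=3/4b
9) 3297.872ms=31/4b +106.383ms=1/4b
10) 3404.255ms=8b +1134.752ms=8/3b
11) 4539.007ms=32/3b +567.376ms=4/3b
Σ=12b of 12 (141bpm 4/4) — PASS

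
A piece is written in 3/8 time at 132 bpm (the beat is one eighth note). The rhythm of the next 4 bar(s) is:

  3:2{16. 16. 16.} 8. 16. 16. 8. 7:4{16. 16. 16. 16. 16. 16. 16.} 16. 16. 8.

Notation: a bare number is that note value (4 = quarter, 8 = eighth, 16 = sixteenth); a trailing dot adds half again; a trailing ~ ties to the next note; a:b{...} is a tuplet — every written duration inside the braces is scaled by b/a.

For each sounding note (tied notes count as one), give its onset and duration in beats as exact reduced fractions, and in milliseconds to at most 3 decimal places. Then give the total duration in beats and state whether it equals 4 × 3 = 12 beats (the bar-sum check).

1) 0.0ms=0b +227.273ms=1/2b
2) 227.273ms=1/2b +227.273ms=1/2b
3) 454.545ms=1b +227.273ms=1/2b
4) 681.818ms=3/2b +681.818ms=3/2b
5) 1363.636ms=3b +340.909ms=3/4b
6) 1704.545ms=15/4b +340.909ms=3/4b
7) 2045.455ms=9/2b +681.818ms=3/2b
8) 2727.273ms=6b +194.805ms=3/7b
9) 2922.078ms=45/7b +194.805ms=3/7b
10) 3116.883ms=48/7b +194.805ms=3/7b
11) 3311.688ms=51/7b +194.805ms=3/7b
12) 3506.494ms=54/7b +194.805ms=3/7b
13) 3701.299ms=57/7b +194.805ms=3/7b
14) 3896.104ms=60/7b +194.805ms=3/7b
15) 4090.909ms=9b +340.909ms=3/4b
16) 4431.818ms=39/4b +340.909ms=3/4b
17) 4772.727ms=21/2b +681.818ms=3/2b
Σ=12b of 12 (132bpm 3/8) — PASS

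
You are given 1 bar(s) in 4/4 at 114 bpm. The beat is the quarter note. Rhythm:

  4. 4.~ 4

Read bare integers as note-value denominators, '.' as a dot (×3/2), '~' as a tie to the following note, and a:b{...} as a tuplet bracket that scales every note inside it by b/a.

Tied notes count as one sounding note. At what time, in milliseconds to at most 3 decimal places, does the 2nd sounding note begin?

note 2 onset = 3/2b = 789.474ms

1. 0.0ms @ 0 + 789.474ms (3/2)
2. 789.474ms @ 3/2 + 1315.789ms (5/2)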